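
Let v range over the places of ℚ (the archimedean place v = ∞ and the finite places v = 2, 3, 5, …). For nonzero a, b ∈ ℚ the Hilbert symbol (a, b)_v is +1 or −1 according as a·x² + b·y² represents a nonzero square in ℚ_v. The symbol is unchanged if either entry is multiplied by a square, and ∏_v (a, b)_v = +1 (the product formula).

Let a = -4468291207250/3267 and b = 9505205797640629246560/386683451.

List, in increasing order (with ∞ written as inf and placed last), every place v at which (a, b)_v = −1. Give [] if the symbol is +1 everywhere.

(a, b) ≡ (-6630, 4290) mod (ℚ^×)²; places V = {2, 3, 5, 7, 11, 13, 17, 23, ∞}.
(a,b)_13: α=1, u≡12; β=3, v≡11 (mod 13); (12|13)=+1, (11|13)=-1; sign (−1)^0·+1^3·-1^1 = -1.
(a,b)_∞: sgn(-6630)=−, sgn(4290)=+, so +1.
(a,b)_3: α=-3, u≡1; β=7, v≡2 (mod 3); (1|3)=+1, (2|3)=-1; sign (−1)^1·+1^7·-1^-3 = +1.
(a,b)_17: α=3, u≡13; β=4, v≡14 (mod 17); (13|17)=+1, (14|17)=-1; sign (−1)^0·+1^4·-1^3 = -1.
(a,b)_2: α=1, β=5; u≡5, v≡1 (mod 8); ε(u)ε(v)=0·0, αω(v)=1·0, βω(u)=5·1; sum ≡ 1  ⇒  -1.
(a,b)_23: α=4, u≡17; β=6, v≡8 (mod 23); (17|23)=-1, (8|23)=+1; sign (−1)^0·-1^6·+1^4 = +1.
(a,b)_5: α=3, u≡1; β=1, v≡2 (mod 5); (1|5)=+1, (2|5)=-1; sign (−1)^0·+1^1·-1^3 = -1.
(a,b)_7: α=0, u≡5; β=-4, v≡6 (mod 7); (5|7)=-1, (6|7)=-1; sign (−1)^0·-1^-4·-1^0 = +1.
(a,b)_11: α=-2, u≡4; β=-5, v≡9 (mod 11); (4|11)=+1, (9|11)=+1; sign (−1)^0·+1^-5·+1^-2 = +1.
Ram(-6630, 4290) = {2, 5, 13, 17}; no ℚ_2-point on the conic.

[2, 5, 13, 17]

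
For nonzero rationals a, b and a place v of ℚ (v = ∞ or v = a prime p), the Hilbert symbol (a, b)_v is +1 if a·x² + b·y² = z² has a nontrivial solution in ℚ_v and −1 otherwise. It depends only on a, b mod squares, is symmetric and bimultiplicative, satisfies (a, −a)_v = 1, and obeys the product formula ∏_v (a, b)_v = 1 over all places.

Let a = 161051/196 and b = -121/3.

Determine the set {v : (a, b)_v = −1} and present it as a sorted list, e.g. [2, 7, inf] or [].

(a, b) ≡ (11, -3) mod (ℚ^×)²; places V = {2, 3, 7, 11, ∞}.
(a,b)_2: α=-2, β=0; u≡3, v≡5 (mod 8); ε(u)ε(v)=1·0, αω(v)=-2·1, βω(u)=0·1; sum ≡ 0  ⇒  +1.
(a,b)_∞: sgn(11)=+, sgn(-3)=−, so +1.
(a,b)_3: α=0, u≡2; β=-1, v≡2 (mod 3); (2|3)=-1, (2|3)=-1; sign (−1)^0·-1^-1·-1^0 = -1.
(a,b)_7: α=-2, u≡4; β=0, v≡4 (mod 7); (4|7)=+1, (4|7)=+1; sign (−1)^0·+1^0·+1^-2 = +1.
(a,b)_11: α=5, u≡5; β=2, v≡7 (mod 11); (5|11)=+1, (7|11)=-1; sign (−1)^0·+1^2·-1^5 = -1.
|Ram(11, -3)| = 2, even; anisotropic at {3, 11}.

[3, 11]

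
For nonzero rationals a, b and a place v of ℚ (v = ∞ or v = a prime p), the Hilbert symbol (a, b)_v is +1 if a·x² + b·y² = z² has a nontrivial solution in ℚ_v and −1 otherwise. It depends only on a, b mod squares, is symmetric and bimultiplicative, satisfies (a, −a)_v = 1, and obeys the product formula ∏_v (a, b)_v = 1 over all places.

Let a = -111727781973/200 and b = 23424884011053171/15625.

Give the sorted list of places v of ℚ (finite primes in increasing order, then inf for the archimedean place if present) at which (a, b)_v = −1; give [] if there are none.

Mod squares: a ≡ -5214954, b ≡ 731. Check v ∈ {∞, 2, 3, 5, 17, 23, 29, 41, 43}.
v=2: v_2(a)=-3, v_2(b)=0; units ≡ 3, 3 (mod 8); ε·ε+αω+βω = 1·1+-3·1+0·1 ≡ 0  ⇒  (a,b)_2 = +1.
v=23: a=23^2·(≡19), b=23^4·(≡12) mod 23; (19|23)=-1, (12|23)=+1; (−1)^{2·4·11}·(-1)^4·(+1)^2 = +1.
v=3: a=3^5·(≡2), b=3^4·(≡2) mod 3; (2|3)=-1, (2|3)=-1; (−1)^{5·4·1}·(-1)^4·(-1)^5 = -1.
v=5: a=5^-2·(≡4), b=5^-6·(≡1) mod 5; (4|5)=+1, (1|5)=+1; (−1)^{-2·-6·2}·(+1)^-6·(+1)^-2 = +1.
v=41: a=41^1·(≡13), b=41^2·(≡14) mod 41; (13|41)=-1, (14|41)=-1; (−1)^{1·2·20}·(-1)^2·(-1)^1 = -1.
v=∞: -5214954 < 0 and 731 > 0  ⇒  (a,b)_∞ = +1.
v=17: a=17^1·(≡3), b=17^1·(≡13) mod 17; (3|17)=-1, (13|17)=+1; (−1)^{1·1·8}·(-1)^1·(+1)^1 = -1.
v=43: a=43^1·(≡4), b=43^1·(≡25) mod 43; (4|43)=+1, (25|43)=+1; (−1)^{1·1·21}·(+1)^1·(+1)^1 = -1.
v=29: a=29^1·(≡21), b=29^2·(≡25) mod 29; (21|29)=-1, (25|29)=+1; (−1)^{1·2·14}·(-1)^2·(+1)^1 = +1.
|Ram(-5214954, 731)| = 4, even; anisotropic at {3, 17, 41, 43}.

[3, 17, 41, 43]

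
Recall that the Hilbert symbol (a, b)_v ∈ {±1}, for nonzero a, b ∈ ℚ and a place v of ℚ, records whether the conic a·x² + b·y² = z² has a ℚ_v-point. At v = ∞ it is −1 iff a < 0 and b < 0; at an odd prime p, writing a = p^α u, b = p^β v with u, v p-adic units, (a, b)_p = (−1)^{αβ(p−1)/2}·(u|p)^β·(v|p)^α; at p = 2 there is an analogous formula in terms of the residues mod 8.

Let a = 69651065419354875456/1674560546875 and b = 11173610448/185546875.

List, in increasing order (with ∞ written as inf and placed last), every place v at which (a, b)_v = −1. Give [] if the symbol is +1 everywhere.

(a, b) ≡ (19, 150423) mod (ℚ^×)²; places V = {2, 3, 5, 7, 11, 13, 19, 29, ∞}.
(a,b)_13: α=2, u≡6; β=1, v≡4 (mod 13); (6|13)=-1, (4|13)=+1; sign (−1)^0·-1^1·+1^2 = -1.
(a,b)_5: α=-12, u≡4; β=-10, v≡2 (mod 5); (4|5)=+1, (2|5)=-1; sign (−1)^0·+1^-10·-1^-12 = +1.
(a,b)_7: α=2, u≡5; β=1, v≡3 (mod 7); (5|7)=-1, (3|7)=-1; sign (−1)^0·-1^1·-1^2 = -1.
(a,b)_29: α=2, u≡3; β=1, v≡4 (mod 29); (3|29)=-1, (4|29)=+1; sign (−1)^0·-1^1·+1^2 = -1.
(a,b)_19: α=-3, u≡9; β=-1, v≡13 (mod 19); (9|19)=+1, (13|19)=-1; sign (−1)^1·+1^-1·-1^-3 = +1.
(a,b)_2: α=6, β=4; u≡3, v≡7 (mod 8); ε(u)ε(v)=1·1, αω(v)=6·0, βω(u)=4·1; sum ≡ 1  ⇒  -1.
(a,b)_3: α=6, u≡1; β=7, v≡2 (mod 3); (1|3)=+1, (2|3)=-1; sign (−1)^0·+1^7·-1^6 = +1.
(a,b)_11: α=8, u≡7; β=2, v≡4 (mod 11); (7|11)=-1, (4|11)=+1; sign (−1)^0·-1^2·+1^8 = +1.
(a,b)_∞: sgn(19)=+, sgn(150423)=+, so +1.
Ram(19, 150423) = {2, 7, 13, 29}; no ℚ_2-point on the conic.

[2, 7, 13, 29]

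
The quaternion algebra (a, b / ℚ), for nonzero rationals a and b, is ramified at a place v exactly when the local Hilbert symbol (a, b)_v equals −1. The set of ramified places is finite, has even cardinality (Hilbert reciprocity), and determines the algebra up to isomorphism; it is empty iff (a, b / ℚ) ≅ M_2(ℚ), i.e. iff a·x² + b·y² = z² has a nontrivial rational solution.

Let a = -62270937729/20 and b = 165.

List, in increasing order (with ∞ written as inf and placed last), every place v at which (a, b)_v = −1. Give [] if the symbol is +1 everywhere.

Mod squares: a ≡ -23205, b ≡ 165. Check v ∈ {∞, 2, 3, 5, 7, 11, 13, 17, 37}.
v=17: a=17^1·(≡7), b=17^0·(≡12) mod 17; (7|17)=-1, (12|17)=-1; (−1)^{1·0·8}·(-1)^0·(-1)^1 = -1.
v=11: a=11^2·(≡1), b=11^1·(≡4) mod 11; (1|11)=+1, (4|11)=+1; (−1)^{2·1·5}·(+1)^1·(+1)^2 = +1.
v=37: a=37^2·(≡18), b=37^0·(≡17) mod 37; (18|37)=-1, (17|37)=-1; (−1)^{2·0·18}·(-1)^0·(-1)^2 = +1.
v=2: v_2(a)=-2, v_2(b)=0; units ≡ 3, 5 (mod 8); ε·ε+αω+βω = 1·0+-2·1+0·1 ≡ 0  ⇒  (a,b)_2 = +1.
v=3: a=3^5·(≡2), b=3^1·(≡1) mod 3; (2|3)=-1, (1|3)=+1; (−1)^{5·1·1}·(-1)^1·(+1)^5 = +1.
v=7: a=7^1·(≡6), b=7^0·(≡4) mod 7; (6|7)=-1, (4|7)=+1; (−1)^{1·0·3}·(-1)^0·(+1)^1 = +1.
v=∞: -23205 < 0 and 165 > 0  ⇒  (a,b)_∞ = +1.
v=13: a=13^1·(≡9), b=13^0·(≡9) mod 13; (9|13)=+1, (9|13)=+1; (−1)^{1·0·6}·(+1)^0·(+1)^1 = +1.
v=5: a=5^-1·(≡4), b=5^1·(≡3) mod 5; (4|5)=+1, (3|5)=-1; (−1)^{-1·1·2}·(+1)^1·(-1)^-1 = -1.
(-23205, 165 / ℚ) ramifies at {5, 17}: a division algebra.

[5, 17]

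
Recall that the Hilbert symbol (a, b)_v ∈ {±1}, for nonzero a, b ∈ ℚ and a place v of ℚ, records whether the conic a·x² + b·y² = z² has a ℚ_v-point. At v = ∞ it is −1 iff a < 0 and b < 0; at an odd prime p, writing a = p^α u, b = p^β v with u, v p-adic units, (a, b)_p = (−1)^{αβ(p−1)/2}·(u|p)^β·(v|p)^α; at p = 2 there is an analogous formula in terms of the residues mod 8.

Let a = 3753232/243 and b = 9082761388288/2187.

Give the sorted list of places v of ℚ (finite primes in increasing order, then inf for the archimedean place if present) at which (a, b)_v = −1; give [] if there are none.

(a, b) ≡ (703731, 2260371) mod (ℚ^×)²; places V = {2, 3, 7, 17, 23, 31, 41, 47, ∞}.
(a,b)_∞: sgn(703731)=+, sgn(2260371)=+, so +1.
(a,b)_3: α=-5, u≡1; β=-7, v≡1 (mod 3); (1|3)=+1, (1|3)=+1; sign (−1)^1·+1^-7·+1^-5 = -1.
(a,b)_7: α=1, u≡5; β=2, v≡4 (mod 7); (5|7)=-1, (4|7)=+1; sign (−1)^0·-1^2·+1^1 = +1.
(a,b)_17: α=0, u≡8; β=1, v≡6 (mod 17); (8|17)=+1, (6|17)=-1; sign (−1)^0·+1^1·-1^0 = +1.
(a,b)_41: α=0, u≡24; β=1, v≡12 (mod 41); (24|41)=-1, (12|41)=-1; sign (−1)^0·-1^1·-1^0 = -1.
(a,b)_23: α=1, u≡7; β=1, v≡15 (mod 23); (7|23)=-1, (15|23)=-1; sign (−1)^1·-1^1·-1^1 = -1.
(a,b)_31: α=1, u≡9; β=2, v≡6 (mod 31); (9|31)=+1, (6|31)=-1; sign (−1)^0·+1^2·-1^1 = -1.
(a,b)_47: α=1, u≡18; β=1, v≡2 (mod 47); (18|47)=+1, (2|47)=+1; sign (−1)^1·+1^1·+1^1 = -1.
(a,b)_2: α=4, β=8; u≡3, v≡3 (mod 8); ε(u)ε(v)=1·1, αω(v)=4·1, βω(u)=8·1; sum ≡ 1  ⇒  -1.
Ram(703731, 2260371) = {2, 3, 23, 31, 41, 47}; no ℚ_2-point on the conic.

[2, 3, 23, 31, 41, 47]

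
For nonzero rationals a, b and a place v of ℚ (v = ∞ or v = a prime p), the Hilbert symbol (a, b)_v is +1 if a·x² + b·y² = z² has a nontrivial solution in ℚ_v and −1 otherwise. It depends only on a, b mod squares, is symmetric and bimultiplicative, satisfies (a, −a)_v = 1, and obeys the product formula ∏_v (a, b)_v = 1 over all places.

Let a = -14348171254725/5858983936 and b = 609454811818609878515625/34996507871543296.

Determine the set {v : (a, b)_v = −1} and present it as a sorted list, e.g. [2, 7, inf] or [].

(a, b) ≡ (-29, 37961) mod (ℚ^×)²; places V = {2, 3, 5, 7, 11, 13, 17, 23, 29, 47, ∞}.
(a,b)_3: α=4, u≡1; β=4, v≡2 (mod 3); (1|3)=+1, (2|3)=-1; sign (−1)^0·+1^4·-1^4 = +1.
(a,b)_2: α=-16, β=-20; u≡3, v≡1 (mod 8); ε(u)ε(v)=1·0, αω(v)=-16·0, βω(u)=-20·1; sum ≡ 0  ⇒  +1.
(a,b)_23: α=-2, u≡22; β=-2, v≡14 (mod 23); (22|23)=-1, (14|23)=-1; sign (−1)^0·-1^-2·-1^-2 = +1.
(a,b)_∞: sgn(-29)=−, sgn(37961)=+, so +1.
(a,b)_47: α=0, u≡7; β=-2, v≡37 (mod 47); (7|47)=+1, (37|47)=+1; sign (−1)^0·+1^-2·+1^0 = +1.
(a,b)_17: α=0, u≡3; β=1, v≡10 (mod 17); (3|17)=-1, (10|17)=-1; sign (−1)^0·-1^1·-1^0 = -1.
(a,b)_5: α=2, u≡1; β=8, v≡4 (mod 5); (1|5)=+1, (4|5)=+1; sign (−1)^0·+1^8·+1^2 = +1.
(a,b)_11: α=2, u≡9; β=5, v≡6 (mod 11); (9|11)=+1, (6|11)=-1; sign (−1)^0·+1^5·-1^2 = +1.
(a,b)_7: α=4, u≡3; β=3, v≡5 (mod 7); (3|7)=-1, (5|7)=-1; sign (−1)^0·-1^3·-1^4 = -1.
(a,b)_29: α=3, u≡1; β=5, v≡1 (mod 29); (1|29)=+1, (1|29)=+1; sign (−1)^0·+1^5·+1^3 = +1.
(a,b)_13: α=-2, u≡4; β=-4, v≡1 (mod 13); (4|13)=+1, (1|13)=+1; sign (−1)^0·+1^-4·+1^-2 = +1.
|Ram(-29, 37961)| = 2, even; anisotropic at {7, 17}.

[7, 17]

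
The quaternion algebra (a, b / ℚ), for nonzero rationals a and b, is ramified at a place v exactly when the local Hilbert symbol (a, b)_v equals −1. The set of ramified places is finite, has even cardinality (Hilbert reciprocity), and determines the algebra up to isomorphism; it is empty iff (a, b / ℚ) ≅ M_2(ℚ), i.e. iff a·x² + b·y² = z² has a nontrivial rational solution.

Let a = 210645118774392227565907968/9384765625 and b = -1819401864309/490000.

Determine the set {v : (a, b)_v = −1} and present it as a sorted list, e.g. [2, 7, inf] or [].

[2, 23, 29, 43]

Mod squares: a ≡ 667, b ≡ -989. Check v ∈ {∞, 2, 3, 5, 7, 17, 23, 29, 31, 43}.
v=3: a=3^6·(≡1), b=3^2·(≡1) mod 3; (1|3)=+1, (1|3)=+1; (−1)^{6·2·1}·(+1)^2·(+1)^6 = +1.
v=31: a=31^-2·(≡18), b=31^0·(≡3) mod 31; (18|31)=+1, (3|31)=-1; (−1)^{-2·0·15}·(+1)^0·(-1)^-2 = +1.
v=23: a=23^5·(≡13), b=23^1·(≡6) mod 23; (13|23)=+1, (6|23)=+1; (−1)^{5·1·11}·(+1)^1·(+1)^5 = -1.
v=43: a=43^2·(≡20), b=43^1·(≡3) mod 43; (20|43)=-1, (3|43)=-1; (−1)^{2·1·21}·(-1)^1·(-1)^2 = -1.
v=29: a=29^5·(≡25), b=29^4·(≡18) mod 29; (25|29)=+1, (18|29)=-1; (−1)^{5·4·14}·(+1)^4·(-1)^5 = -1.
v=5: a=5^-10·(≡3), b=5^-4·(≡4) mod 5; (3|5)=-1, (4|5)=+1; (−1)^{-10·-4·2}·(-1)^-4·(+1)^-10 = +1.
v=2: v_2(a)=12, v_2(b)=-4; units ≡ 3, 3 (mod 8); ε·ε+αω+βω = 1·1+12·1+-4·1 ≡ 1  ⇒  (a,b)_2 = -1.
v=7: a=7^0·(≡2), b=7^-2·(≡5) mod 7; (2|7)=+1, (5|7)=-1; (−1)^{0·-2·3}·(+1)^-2·(-1)^0 = +1.
v=17: a=17^2·(≡8), b=17^2·(≡12) mod 17; (8|17)=+1, (12|17)=-1; (−1)^{2·2·8}·(+1)^2·(-1)^2 = +1.
v=∞: 667 > 0 and -989 < 0  ⇒  (a,b)_∞ = +1.
Ram(667, -989) = {2, 23, 29, 43}; no ℚ_2-point on the conic.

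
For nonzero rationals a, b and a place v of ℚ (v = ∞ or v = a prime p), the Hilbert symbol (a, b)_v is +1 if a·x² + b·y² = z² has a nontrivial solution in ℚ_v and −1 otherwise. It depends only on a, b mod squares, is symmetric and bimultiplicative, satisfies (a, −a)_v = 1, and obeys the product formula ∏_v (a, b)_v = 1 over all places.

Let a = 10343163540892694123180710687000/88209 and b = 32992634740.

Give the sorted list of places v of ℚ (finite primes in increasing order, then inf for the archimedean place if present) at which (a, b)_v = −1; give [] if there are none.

Mod squares: a ≡ 93670, b ≡ 22848085. Check v ∈ {∞, 2, 3, 5, 7, 11, 13, 17, 19, 23, 29, 31}.
v=5: a=5^3·(≡4), b=5^1·(≡3) mod 5; (4|5)=+1, (3|5)=-1; (−1)^{3·1·2}·(+1)^1·(-1)^3 = -1.
v=19: a=19^5·(≡1), b=19^2·(≡3) mod 19; (1|19)=+1, (3|19)=-1; (−1)^{5·2·9}·(+1)^2·(-1)^5 = -1.
v=29: a=29^3·(≡12), b=29^1·(≡13) mod 29; (12|29)=-1, (13|29)=+1; (−1)^{3·1·14}·(-1)^1·(+1)^3 = -1.
v=17: a=17^3·(≡2), b=17^1·(≡15) mod 17; (2|17)=+1, (15|17)=+1; (−1)^{3·1·8}·(+1)^1·(+1)^3 = +1.
v=∞: 93670 > 0 and 22848085 > 0  ⇒  (a,b)_∞ = +1.
v=2: v_2(a)=3, v_2(b)=2; units ≡ 3, 5 (mod 8); ε·ε+αω+βω = 1·0+3·1+2·1 ≡ 1  ⇒  (a,b)_2 = -1.
v=3: a=3^-6·(≡1), b=3^0·(≡1) mod 3; (1|3)=+1, (1|3)=+1; (−1)^{-6·0·1}·(+1)^0·(+1)^-6 = +1.
v=7: a=7^4·(≡5), b=7^0·(≡2) mod 7; (5|7)=-1, (2|7)=+1; (−1)^{4·0·3}·(-1)^0·(+1)^4 = +1.
v=11: a=11^-2·(≡5), b=11^0·(≡10) mod 11; (5|11)=+1, (10|11)=-1; (−1)^{-2·0·5}·(+1)^0·(-1)^-2 = +1.
v=23: a=23^2·(≡21), b=23^1·(≡13) mod 23; (21|23)=-1, (13|23)=+1; (−1)^{2·1·11}·(-1)^1·(+1)^2 = -1.
v=31: a=31^2·(≡7), b=31^1·(≡25) mod 31; (7|31)=+1, (25|31)=+1; (−1)^{2·1·15}·(+1)^1·(+1)^2 = +1.
v=13: a=13^4·(≡5), b=13^1·(≡10) mod 13; (5|13)=-1, (10|13)=+1; (−1)^{4·1·6}·(-1)^1·(+1)^4 = -1.
|Ram(93670, 22848085)| = 6, even; anisotropic at {2, 5, 13, 19, 23, 29}.

[2, 5, 13, 19, 23, 29]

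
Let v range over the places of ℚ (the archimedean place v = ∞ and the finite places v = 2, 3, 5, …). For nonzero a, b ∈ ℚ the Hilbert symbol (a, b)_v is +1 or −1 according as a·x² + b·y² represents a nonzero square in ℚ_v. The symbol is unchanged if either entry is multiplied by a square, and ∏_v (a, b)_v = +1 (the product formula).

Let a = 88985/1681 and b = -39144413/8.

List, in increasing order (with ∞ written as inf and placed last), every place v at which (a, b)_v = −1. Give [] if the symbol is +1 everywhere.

[11, 13]

(a, b) ≡ (65, -154) mod (ℚ^×)²; places V = {2, 5, 7, 11, 13, 23, 31, 37, 41, ∞}.
(a,b)_7: α=0, u≡1; β=1, v≡3 (mod 7); (1|7)=+1, (3|7)=-1; sign (−1)^0·+1^1·-1^0 = +1.
(a,b)_11: α=0, u≡8; β=1, v≡2 (mod 11); (8|11)=-1, (2|11)=-1; sign (−1)^0·-1^1·-1^0 = -1.
(a,b)_31: α=0, u≡11; β=2, v≡4 (mod 31); (11|31)=-1, (4|31)=+1; sign (−1)^0·-1^2·+1^0 = +1.
(a,b)_37: α=2, u≡11; β=0, v≡18 (mod 37); (11|37)=+1, (18|37)=-1; sign (−1)^0·+1^0·-1^2 = +1.
(a,b)_41: α=-2, u≡15; β=0, v≡37 (mod 41); (15|41)=-1, (37|41)=+1; sign (−1)^0·-1^0·+1^-2 = +1.
(a,b)_∞: sgn(65)=+, sgn(-154)=−, so +1.
(a,b)_2: α=0, β=-3; u≡1, v≡3 (mod 8); ε(u)ε(v)=0·1, αω(v)=0·1, βω(u)=-3·0; sum ≡ 0  ⇒  +1.
(a,b)_13: α=1, u≡5; β=0, v≡7 (mod 13); (5|13)=-1, (7|13)=-1; sign (−1)^0·-1^0·-1^1 = -1.
(a,b)_23: α=0, u≡22; β=2, v≡5 (mod 23); (22|23)=-1, (5|23)=-1; sign (−1)^0·-1^2·-1^0 = +1.
(a,b)_5: α=1, u≡2; β=0, v≡4 (mod 5); (2|5)=-1, (4|5)=+1; sign (−1)^0·-1^0·+1^1 = +1.
(65, -154 / ℚ) ramifies at {11, 13}: a division algebra.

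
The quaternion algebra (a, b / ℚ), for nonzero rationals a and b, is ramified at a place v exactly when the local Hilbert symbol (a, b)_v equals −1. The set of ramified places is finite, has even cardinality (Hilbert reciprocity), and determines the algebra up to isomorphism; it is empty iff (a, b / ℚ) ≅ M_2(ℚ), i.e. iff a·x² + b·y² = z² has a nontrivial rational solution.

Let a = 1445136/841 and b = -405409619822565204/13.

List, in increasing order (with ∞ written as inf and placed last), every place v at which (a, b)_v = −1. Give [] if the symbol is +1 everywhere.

[3, 11, 17, 29]

(a, b) ≡ (90321, -1993953) mod (ℚ^×)²; places V = {2, 3, 7, 11, 13, 17, 23, 29, 41, 43, ∞}.
(a,b)_3: α=1, u≡2; β=7, v≡2 (mod 3); (2|3)=-1, (2|3)=-1; sign (−1)^1·-1^7·-1^1 = -1.
(a,b)_41: α=0, u≡18; β=1, v≡6 (mod 41); (18|41)=+1, (6|41)=-1; sign (−1)^0·+1^1·-1^0 = +1.
(a,b)_29: α=-2, u≡8; β=1, v≡14 (mod 29); (8|29)=-1, (14|29)=-1; sign (−1)^0·-1^1·-1^-2 = -1.
(a,b)_11: α=1, u≡5; β=2, v≡6 (mod 11); (5|11)=+1, (6|11)=-1; sign (−1)^0·+1^2·-1^1 = -1.
(a,b)_∞: sgn(90321)=+, sgn(-1993953)=−, so +1.
(a,b)_43: α=0, u≡14; β=1, v≡29 (mod 43); (14|43)=+1, (29|43)=-1; sign (−1)^0·+1^1·-1^0 = +1.
(a,b)_17: α=1, u≡1; β=2, v≡10 (mod 17); (1|17)=+1, (10|17)=-1; sign (−1)^0·+1^2·-1^1 = -1.
(a,b)_13: α=0, u≡12; β=-1, v≡11 (mod 13); (12|13)=+1, (11|13)=-1; sign (−1)^0·+1^-1·-1^0 = +1.
(a,b)_7: α=1, u≡4; β=2, v≡4 (mod 7); (4|7)=+1, (4|7)=+1; sign (−1)^0·+1^2·+1^1 = +1.
(a,b)_2: α=4, β=2; u≡1, v≡7 (mod 8); ε(u)ε(v)=0·1, αω(v)=4·0, βω(u)=2·0; sum ≡ 0  ⇒  +1.
(a,b)_23: α=1, u≡5; β=2, v≡12 (mod 23); (5|23)=-1, (12|23)=+1; sign (−1)^0·-1^2·+1^1 = +1.
(90321, -1993953 / ℚ) ramifies at {3, 11, 17, 29}: a division algebra.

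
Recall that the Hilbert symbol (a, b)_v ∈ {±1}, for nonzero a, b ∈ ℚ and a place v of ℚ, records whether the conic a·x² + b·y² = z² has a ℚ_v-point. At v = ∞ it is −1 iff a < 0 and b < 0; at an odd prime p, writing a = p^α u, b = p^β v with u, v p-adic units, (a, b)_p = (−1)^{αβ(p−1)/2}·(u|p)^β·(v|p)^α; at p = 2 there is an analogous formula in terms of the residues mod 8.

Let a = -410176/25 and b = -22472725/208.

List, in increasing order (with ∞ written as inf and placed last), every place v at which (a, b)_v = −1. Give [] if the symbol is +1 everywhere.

[2, 13, 19, inf]

Mod squares: a ≡ -6409, b ≡ -96577. Check v ∈ {∞, 2, 5, 11, 13, 17, 19, 23, 29}.
v=23: a=23^0·(≡3), b=23^1·(≡11) mod 23; (3|23)=+1, (11|23)=-1; (−1)^{0·1·11}·(+1)^1·(-1)^0 = +1.
v=5: a=5^-2·(≡4), b=5^2·(≡2) mod 5; (4|5)=+1, (2|5)=-1; (−1)^{-2·2·2}·(+1)^2·(-1)^-2 = +1.
v=11: a=11^0·(≡1), b=11^2·(≡1) mod 11; (1|11)=+1, (1|11)=+1; (−1)^{0·2·5}·(+1)^2·(+1)^0 = +1.
v=∞: -6409 < 0 and -96577 < 0  ⇒  (a,b)_∞ = -1.
v=29: a=29^1·(≡27), b=29^0·(≡20) mod 29; (27|29)=-1, (20|29)=+1; (−1)^{1·0·14}·(-1)^0·(+1)^1 = +1.
v=19: a=19^0·(≡12), b=19^1·(≡6) mod 19; (12|19)=-1, (6|19)=+1; (−1)^{0·1·9}·(-1)^1·(+1)^0 = -1.
v=2: v_2(a)=6, v_2(b)=-4; units ≡ 7, 7 (mod 8); ε·ε+αω+βω = 1·1+6·0+-4·0 ≡ 1  ⇒  (a,b)_2 = -1.
v=17: a=17^1·(≡10), b=17^1·(≡3) mod 17; (10|17)=-1, (3|17)=-1; (−1)^{1·1·8}·(-1)^1·(-1)^1 = +1.
v=13: a=13^1·(≡1), b=13^-1·(≡8) mod 13; (1|13)=+1, (8|13)=-1; (−1)^{1·-1·6}·(+1)^-1·(-1)^1 = -1.
Ram(-6409, -96577) = {2, 13, 19, ∞}; no ℚ_2-point on the conic.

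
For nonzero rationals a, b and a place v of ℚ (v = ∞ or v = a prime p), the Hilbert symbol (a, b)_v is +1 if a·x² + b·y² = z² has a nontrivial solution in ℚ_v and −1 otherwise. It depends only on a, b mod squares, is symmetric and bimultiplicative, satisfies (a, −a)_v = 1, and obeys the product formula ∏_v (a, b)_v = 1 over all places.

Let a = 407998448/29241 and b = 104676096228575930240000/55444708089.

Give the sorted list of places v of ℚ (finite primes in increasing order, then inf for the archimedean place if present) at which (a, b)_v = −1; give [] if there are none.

(a, b) ≡ (1247, 622368971) mod (ℚ^×)²; places V = {2, 3, 5, 7, 11, 13, 17, 19, 29, 37, 41, 43, 47, ∞}.
(a,b)_17: α=0, u≡12; β=-2, v≡16 (mod 17); (12|17)=-1, (16|17)=+1; sign (−1)^0·-1^-2·+1^0 = +1.
(a,b)_∞: sgn(1247)=+, sgn(622368971)=+, so +1.
(a,b)_43: α=1, u≡42; β=3, v≡18 (mod 43); (42|43)=-1, (18|43)=-1; sign (−1)^1·-1^3·-1^1 = -1.
(a,b)_13: α=2, u≡10; β=2, v≡1 (mod 13); (10|13)=+1, (1|13)=+1; sign (−1)^0·+1^2·+1^2 = +1.
(a,b)_41: α=0, u≡29; β=1, v≡15 (mod 41); (29|41)=-1, (15|41)=-1; sign (−1)^0·-1^1·-1^0 = -1.
(a,b)_19: α=-2, u≡2; β=-2, v≡14 (mod 19); (2|19)=-1, (14|19)=-1; sign (−1)^0·-1^-2·-1^-2 = +1.
(a,b)_3: α=-4, u≡2; β=-12, v≡2 (mod 3); (2|3)=-1, (2|3)=-1; sign (−1)^0·-1^-12·-1^-4 = +1.
(a,b)_2: α=4, β=10; u≡7, v≡3 (mod 8); ε(u)ε(v)=1·1, αω(v)=4·1, βω(u)=10·0; sum ≡ 1  ⇒  -1.
(a,b)_37: α=0, u≡7; β=1, v≡4 (mod 37); (7|37)=+1, (4|37)=+1; sign (−1)^0·+1^1·+1^0 = +1.
(a,b)_5: α=0, u≡3; β=4, v≡1 (mod 5); (3|5)=-1, (1|5)=+1; sign (−1)^0·-1^4·+1^0 = +1.
(a,b)_47: α=0, u≡7; β=1, v≡39 (mod 47); (7|47)=+1, (39|47)=-1; sign (−1)^0·+1^1·-1^0 = +1.
(a,b)_29: α=1, u≡19; β=3, v≡4 (mod 29); (19|29)=-1, (4|29)=+1; sign (−1)^0·-1^3·+1^1 = -1.
(a,b)_7: α=0, u≡2; β=1, v≡2 (mod 7); (2|7)=+1, (2|7)=+1; sign (−1)^0·+1^1·+1^0 = +1.
(a,b)_11: α=2, u≡1; β=0, v≡5 (mod 11); (1|11)=+1, (5|11)=+1; sign (−1)^0·+1^0·+1^2 = +1.
|Ram(1247, 622368971)| = 4, even; anisotropic at {2, 29, 41, 43}.

[2, 29, 41, 43]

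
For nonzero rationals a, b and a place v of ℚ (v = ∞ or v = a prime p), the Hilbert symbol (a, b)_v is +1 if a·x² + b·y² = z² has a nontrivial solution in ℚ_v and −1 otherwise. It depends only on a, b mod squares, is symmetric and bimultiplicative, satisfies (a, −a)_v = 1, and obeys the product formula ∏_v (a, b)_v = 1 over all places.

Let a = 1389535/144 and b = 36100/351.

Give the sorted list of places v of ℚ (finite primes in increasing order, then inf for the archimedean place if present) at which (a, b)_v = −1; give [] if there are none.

[2, 29]

(a, b) ≡ (1015, 39) mod (ℚ^×)²; places V = {2, 3, 5, 7, 13, 19, 29, 37, ∞}.
(a,b)_∞: sgn(1015)=+, sgn(39)=+, so +1.
(a,b)_7: α=1, u≡5; β=0, v≡1 (mod 7); (5|7)=-1, (1|7)=+1; sign (−1)^0·-1^0·+1^1 = +1.
(a,b)_13: α=0, u≡4; β=-1, v≡12 (mod 13); (4|13)=+1, (12|13)=+1; sign (−1)^0·+1^-1·+1^0 = +1.
(a,b)_37: α=2, u≡33; β=0, v≡24 (mod 37); (33|37)=+1, (24|37)=-1; sign (−1)^0·+1^0·-1^2 = +1.
(a,b)_5: α=1, u≡3; β=2, v≡4 (mod 5); (3|5)=-1, (4|5)=+1; sign (−1)^0·-1^2·+1^1 = +1.
(a,b)_29: α=1, u≡22; β=0, v≡8 (mod 29); (22|29)=+1, (8|29)=-1; sign (−1)^0·+1^0·-1^1 = -1.
(a,b)_2: α=-4, β=2; u≡7, v≡7 (mod 8); ε(u)ε(v)=1·1, αω(v)=-4·0, βω(u)=2·0; sum ≡ 1  ⇒  -1.
(a,b)_19: α=0, u≡18; β=2, v≡9 (mod 19); (18|19)=-1, (9|19)=+1; sign (−1)^0·-1^2·+1^0 = +1.
(a,b)_3: α=-2, u≡1; β=-3, v≡1 (mod 3); (1|3)=+1, (1|3)=+1; sign (−1)^0·+1^-3·+1^-2 = +1.
|Ram(1015, 39)| = 2, even; anisotropic at {2, 29}.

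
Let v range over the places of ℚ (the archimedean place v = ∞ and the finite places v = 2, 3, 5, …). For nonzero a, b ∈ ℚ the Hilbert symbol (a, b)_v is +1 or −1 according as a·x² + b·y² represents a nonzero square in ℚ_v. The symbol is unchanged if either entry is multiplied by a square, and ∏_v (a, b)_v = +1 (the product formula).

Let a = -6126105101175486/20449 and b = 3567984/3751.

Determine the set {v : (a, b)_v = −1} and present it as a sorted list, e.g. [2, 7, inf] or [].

(a, b) ≡ (-698727166, 141081) mod (ℚ^×)²; places V = {2, 3, 7, 11, 13, 17, 19, 23, 31, 37, 41, 47, ∞}.
(a,b)_∞: sgn(-698727166)=−, sgn(141081)=+, so +1.
(a,b)_37: α=1, u≡32; β=1, v≡6 (mod 37); (32|37)=-1, (6|37)=-1; sign (−1)^0·-1^1·-1^1 = +1.
(a,b)_19: α=1, u≡12; β=0, v≡11 (mod 19); (12|19)=-1, (11|19)=+1; sign (−1)^0·-1^0·+1^1 = +1.
(a,b)_31: α=1, u≡1; β=-1, v≡18 (mod 31); (1|31)=+1, (18|31)=+1; sign (−1)^1·+1^-1·+1^1 = -1.
(a,b)_13: α=-2, u≡7; β=0, v≡8 (mod 13); (7|13)=-1, (8|13)=-1; sign (−1)^0·-1^0·-1^-2 = +1.
(a,b)_2: α=1, β=4; u≡1, v≡1 (mod 8); ε(u)ε(v)=0·0, αω(v)=1·0, βω(u)=4·0; sum ≡ 0  ⇒  +1.
(a,b)_17: α=1, u≡13; β=0, v≡13 (mod 17); (13|17)=+1, (13|17)=+1; sign (−1)^0·+1^0·+1^1 = +1.
(a,b)_3: α=4, u≡2; β=1, v≡2 (mod 3); (2|3)=-1, (2|3)=-1; sign (−1)^0·-1^1·-1^4 = -1.
(a,b)_47: α=2, u≡19; β=0, v≡18 (mod 47); (19|47)=-1, (18|47)=+1; sign (−1)^0·-1^0·+1^2 = +1.
(a,b)_7: α=2, u≡3; β=2, v≡5 (mod 7); (3|7)=-1, (5|7)=-1; sign (−1)^0·-1^2·-1^2 = +1.
(a,b)_41: α=1, u≡18; β=1, v≡38 (mod 41); (18|41)=+1, (38|41)=-1; sign (−1)^0·+1^1·-1^1 = -1.
(a,b)_23: α=1, u≡12; β=0, v≡20 (mod 23); (12|23)=+1, (20|23)=-1; sign (−1)^0·+1^0·-1^1 = -1.
(a,b)_11: α=-2, u≡6; β=-2, v≡10 (mod 11); (6|11)=-1, (10|11)=-1; sign (−1)^0·-1^-2·-1^-2 = +1.
Ram(-698727166, 141081) = {3, 23, 31, 41}; no ℚ_3-point on the conic.

[3, 23, 31, 41]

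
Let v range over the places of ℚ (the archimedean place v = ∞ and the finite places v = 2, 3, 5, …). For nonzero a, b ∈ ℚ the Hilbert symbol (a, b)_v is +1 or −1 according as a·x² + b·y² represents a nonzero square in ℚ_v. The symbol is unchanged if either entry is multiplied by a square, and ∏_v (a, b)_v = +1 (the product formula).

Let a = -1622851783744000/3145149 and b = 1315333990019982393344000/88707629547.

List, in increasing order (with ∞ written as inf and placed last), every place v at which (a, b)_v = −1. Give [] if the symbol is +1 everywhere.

[3, 5, 17, 19]

Mod squares: a ≡ -210, b ≡ 140505. Check v ∈ {∞, 2, 3, 5, 7, 13, 17, 19, 29, 31, 43}.
v=5: a=5^3·(≡2), b=5^3·(≡1) mod 5; (2|5)=-1, (1|5)=+1; (−1)^{3·3·2}·(-1)^3·(+1)^3 = -1.
v=43: a=43^-2·(≡5), b=43^-4·(≡1) mod 43; (5|43)=-1, (1|43)=+1; (−1)^{-2·-4·21}·(-1)^-4·(+1)^-2 = +1.
v=31: a=31^0·(≡19), b=31^-2·(≡21) mod 31; (19|31)=+1, (21|31)=-1; (−1)^{0·-2·15}·(+1)^-2·(-1)^0 = +1.
v=19: a=19^2·(≡2), b=19^3·(≡9) mod 19; (2|19)=-1, (9|19)=+1; (−1)^{2·3·9}·(-1)^3·(+1)^2 = -1.
v=17: a=17^4·(≡11), b=17^5·(≡11) mod 17; (11|17)=-1, (11|17)=-1; (−1)^{4·5·8}·(-1)^5·(-1)^4 = -1.
v=29: a=29^2·(≡25), b=29^3·(≡27) mod 29; (25|29)=+1, (27|29)=-1; (−1)^{2·3·14}·(+1)^3·(-1)^2 = +1.
v=3: a=3^-5·(≡2), b=3^-3·(≡2) mod 3; (2|3)=-1, (2|3)=-1; (−1)^{-5·-3·1}·(-1)^-3·(-1)^-5 = -1.
v=∞: -210 < 0 and 140505 > 0  ⇒  (a,b)_∞ = +1.
v=7: a=7^-1·(≡6), b=7^0·(≡1) mod 7; (6|7)=-1, (1|7)=+1; (−1)^{-1·0·3}·(-1)^0·(+1)^-1 = +1.
v=13: a=13^0·(≡5), b=13^2·(≡9) mod 13; (5|13)=-1, (9|13)=+1; (−1)^{0·2·6}·(-1)^2·(+1)^0 = +1.
v=2: v_2(a)=9, v_2(b)=18; units ≡ 7, 1 (mod 8); ε·ε+αω+βω = 1·0+9·0+18·0 ≡ 0  ⇒  (a,b)_2 = +1.
(-210, 140505 / ℚ) ramifies at {3, 5, 17, 19}: a division algebra.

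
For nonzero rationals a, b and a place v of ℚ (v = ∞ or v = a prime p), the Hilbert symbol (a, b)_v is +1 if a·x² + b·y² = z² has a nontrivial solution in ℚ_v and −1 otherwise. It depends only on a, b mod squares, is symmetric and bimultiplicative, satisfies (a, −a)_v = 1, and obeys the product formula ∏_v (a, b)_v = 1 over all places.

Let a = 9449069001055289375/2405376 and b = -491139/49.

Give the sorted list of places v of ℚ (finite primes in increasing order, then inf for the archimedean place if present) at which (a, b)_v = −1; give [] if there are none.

(a, b) ≡ (8323, -451) mod (ℚ^×)²; places V = {2, 3, 5, 7, 11, 19, 29, 41, ∞}.
(a,b)_5: α=4, u≡3; β=0, v≡4 (mod 5); (3|5)=-1, (4|5)=+1; sign (−1)^0·-1^0·+1^4 = +1.
(a,b)_7: α=3, u≡6; β=-2, v≡2 (mod 7); (6|7)=-1, (2|7)=+1; sign (−1)^0·-1^-2·+1^3 = +1.
(a,b)_∞: sgn(8323)=+, sgn(-451)=−, so +1.
(a,b)_29: α=-1, u≡8; β=0, v≡22 (mod 29); (8|29)=-1, (22|29)=+1; sign (−1)^0·-1^0·+1^-1 = +1.
(a,b)_3: α=-4, u≡1; β=2, v≡2 (mod 3); (1|3)=+1, (2|3)=-1; sign (−1)^0·+1^2·-1^-4 = +1.
(a,b)_41: α=3, u≡20; β=1, v≡35 (mod 41); (20|41)=+1, (35|41)=-1; sign (−1)^0·+1^1·-1^3 = -1.
(a,b)_19: α=2, u≡7; β=0, v≡1 (mod 19); (7|19)=+1, (1|19)=+1; sign (−1)^0·+1^0·+1^2 = +1.
(a,b)_2: α=-10, β=0; u≡3, v≡5 (mod 8); ε(u)ε(v)=1·0, αω(v)=-10·1, βω(u)=0·1; sum ≡ 0  ⇒  +1.
(a,b)_11: α=6, u≡8; β=3, v≡1 (mod 11); (8|11)=-1, (1|11)=+1; sign (−1)^0·-1^3·+1^6 = -1.
(8323, -451 / ℚ) ramifies at {11, 41}: a division algebra.

[11, 41]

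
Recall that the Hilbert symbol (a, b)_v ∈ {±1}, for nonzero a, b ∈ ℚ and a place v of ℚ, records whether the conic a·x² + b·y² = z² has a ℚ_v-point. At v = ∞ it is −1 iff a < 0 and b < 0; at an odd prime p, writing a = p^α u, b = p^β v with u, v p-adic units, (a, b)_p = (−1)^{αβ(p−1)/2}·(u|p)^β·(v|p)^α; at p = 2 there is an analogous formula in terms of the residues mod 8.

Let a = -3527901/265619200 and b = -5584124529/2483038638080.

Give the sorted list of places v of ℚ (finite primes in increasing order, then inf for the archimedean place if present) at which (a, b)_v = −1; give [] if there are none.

(a, b) ≡ (-5187, -5) mod (ℚ^×)²; places V = {2, 3, 5, 7, 11, 13, 19, 23, ∞}.
(a,b)_∞: sgn(-5187)=−, sgn(-5)=−, so -1.
(a,b)_3: α=3, u≡2; β=4, v≡1 (mod 3); (2|3)=-1, (1|3)=+1; sign (−1)^0·-1^4·+1^3 = +1.
(a,b)_11: α=-2, u≡9; β=-4, v≡7 (mod 11); (9|11)=+1, (7|11)=-1; sign (−1)^0·+1^-4·-1^-2 = +1.
(a,b)_5: α=-2, u≡3; β=-1, v≡1 (mod 5); (3|5)=-1, (1|5)=+1; sign (−1)^0·-1^-1·+1^-2 = -1.
(a,b)_13: α=1, u≡12; β=-2, v≡8 (mod 13); (12|13)=+1, (8|13)=-1; sign (−1)^0·+1^-2·-1^1 = -1.
(a,b)_23: α=2, u≡15; β=2, v≡16 (mod 23); (15|23)=-1, (16|23)=+1; sign (−1)^0·-1^2·+1^2 = +1.
(a,b)_2: α=-8, β=-12; u≡5, v≡3 (mod 8); ε(u)ε(v)=0·1, αω(v)=-8·1, βω(u)=-12·1; sum ≡ 0  ⇒  +1.
(a,b)_7: α=-3, u≡2; β=-2, v≡4 (mod 7); (2|7)=+1, (4|7)=+1; sign (−1)^0·+1^-2·+1^-3 = +1.
(a,b)_19: α=1, u≡15; β=4, v≡8 (mod 19); (15|19)=-1, (8|19)=-1; sign (−1)^0·-1^4·-1^1 = -1.
(-5187, -5 / ℚ) ramifies at {5, 13, 19, ∞}: a division algebra.

[5, 13, 19, inf]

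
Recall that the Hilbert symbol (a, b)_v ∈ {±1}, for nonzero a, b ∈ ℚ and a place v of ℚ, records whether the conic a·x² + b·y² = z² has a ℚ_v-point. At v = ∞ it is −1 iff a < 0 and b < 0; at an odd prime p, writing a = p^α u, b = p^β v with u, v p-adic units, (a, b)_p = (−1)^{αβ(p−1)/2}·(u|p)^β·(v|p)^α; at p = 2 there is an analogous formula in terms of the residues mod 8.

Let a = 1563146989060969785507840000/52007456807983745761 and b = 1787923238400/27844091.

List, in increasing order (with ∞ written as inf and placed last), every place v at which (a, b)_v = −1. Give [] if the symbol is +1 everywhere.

Mod squares: a ≡ 1326, b ≡ 14586. Check v ∈ {∞, 2, 3, 5, 7, 11, 13, 17, 37, 43}.
v=37: a=37^-6·(≡22), b=37^-2·(≡32) mod 37; (22|37)=-1, (32|37)=-1; (−1)^{-6·-2·18}·(-1)^-2·(-1)^-6 = +1.
v=5: a=5^4·(≡4), b=5^2·(≡1) mod 5; (4|5)=+1, (1|5)=+1; (−1)^{4·2·2}·(+1)^2·(+1)^4 = +1.
v=7: a=7^-2·(≡3), b=7^0·(≡6) mod 7; (3|7)=-1, (6|7)=-1; (−1)^{-2·0·3}·(-1)^0·(-1)^-2 = +1.
v=17: a=17^3·(≡14), b=17^3·(≡15) mod 17; (14|17)=-1, (15|17)=+1; (−1)^{3·3·8}·(-1)^3·(+1)^3 = -1.
v=2: v_2(a)=17, v_2(b)=9; units ≡ 7, 5 (mod 8); ε·ε+αω+βω = 1·0+17·1+9·0 ≡ 1  ⇒  (a,b)_2 = -1.
v=3: a=3^21·(≡1), b=3^7·(≡2) mod 3; (1|3)=+1, (2|3)=-1; (−1)^{21·7·1}·(+1)^7·(-1)^21 = +1.
v=∞: 1326 > 0 and 14586 > 0  ⇒  (a,b)_∞ = +1.
v=43: a=43^-4·(≡10), b=43^-2·(≡16) mod 43; (10|43)=+1, (16|43)=+1; (−1)^{-4·-2·21}·(+1)^-2·(+1)^-4 = +1.
v=13: a=13^5·(≡5), b=13^1·(≡1) mod 13; (5|13)=-1, (1|13)=+1; (−1)^{5·1·6}·(-1)^1·(+1)^5 = -1.
v=11: a=11^-2·(≡7), b=11^-1·(≡7) mod 11; (7|11)=-1, (7|11)=-1; (−1)^{-2·-1·5}·(-1)^-1·(-1)^-2 = -1.
(1326, 14586 / ℚ) ramifies at {2, 11, 13, 17}: a division algebra.

[2, 11, 13, 17]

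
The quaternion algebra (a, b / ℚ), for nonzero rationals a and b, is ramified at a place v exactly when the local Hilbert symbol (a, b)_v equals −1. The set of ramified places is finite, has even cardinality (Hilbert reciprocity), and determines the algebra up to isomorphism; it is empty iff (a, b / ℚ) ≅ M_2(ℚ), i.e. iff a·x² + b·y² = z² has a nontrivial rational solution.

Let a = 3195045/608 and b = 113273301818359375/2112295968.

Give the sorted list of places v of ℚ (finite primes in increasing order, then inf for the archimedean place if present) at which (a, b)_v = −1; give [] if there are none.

Mod squares: a ≡ 30590, b ≡ 106590. Check v ∈ {∞, 2, 3, 5, 7, 11, 17, 19, 23, 29, 41}.
v=23: a=23^1·(≡11), b=23^2·(≡3) mod 23; (11|23)=-1, (3|23)=+1; (−1)^{1·2·11}·(-1)^2·(+1)^1 = +1.
v=3: a=3^4·(≡2), b=3^-5·(≡1) mod 3; (2|3)=-1, (1|3)=+1; (−1)^{4·-5·1}·(-1)^-5·(+1)^4 = -1.
v=2: v_2(a)=-5, v_2(b)=-5; units ≡ 7, 7 (mod 8); ε·ε+αω+βω = 1·1+-5·0+-5·0 ≡ 1  ⇒  (a,b)_2 = -1.
v=∞: 30590 > 0 and 106590 > 0  ⇒  (a,b)_∞ = +1.
v=41: a=41^0·(≡18), b=41^2·(≡18) mod 41; (18|41)=+1, (18|41)=+1; (−1)^{0·2·20}·(+1)^2·(+1)^0 = +1.
v=11: a=11^0·(≡6), b=11^3·(≡10) mod 11; (6|11)=-1, (10|11)=-1; (−1)^{0·3·5}·(-1)^3·(-1)^0 = -1.
v=29: a=29^0·(≡1), b=29^-2·(≡18) mod 29; (1|29)=+1, (18|29)=-1; (−1)^{0·-2·14}·(+1)^-2·(-1)^0 = +1.
v=7: a=7^3·(≡2), b=7^2·(≡4) mod 7; (2|7)=+1, (4|7)=+1; (−1)^{3·2·3}·(+1)^2·(+1)^3 = +1.
v=17: a=17^0·(≡5), b=17^-1·(≡14) mod 17; (5|17)=-1, (14|17)=-1; (−1)^{0·-1·8}·(-1)^-1·(-1)^0 = -1.
v=19: a=19^-1·(≡15), b=19^-1·(≡1) mod 19; (15|19)=-1, (1|19)=+1; (−1)^{-1·-1·9}·(-1)^-1·(+1)^-1 = +1.
v=5: a=5^1·(≡3), b=5^9·(≡2) mod 5; (3|5)=-1, (2|5)=-1; (−1)^{1·9·2}·(-1)^9·(-1)^1 = +1.
Ram(30590, 106590) = {2, 3, 11, 17}; no ℚ_2-point on the conic.

[2, 3, 11, 17]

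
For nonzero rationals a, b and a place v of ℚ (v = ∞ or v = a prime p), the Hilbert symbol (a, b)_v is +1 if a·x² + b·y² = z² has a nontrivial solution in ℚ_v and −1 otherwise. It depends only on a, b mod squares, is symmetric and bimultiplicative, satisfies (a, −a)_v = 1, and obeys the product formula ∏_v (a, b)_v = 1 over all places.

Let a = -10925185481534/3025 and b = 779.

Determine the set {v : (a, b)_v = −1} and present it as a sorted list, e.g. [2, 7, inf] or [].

[2, 17, 19, 41]

(a, b) ≡ (-18734, 779) mod (ℚ^×)²; places V = {2, 5, 11, 17, 19, 29, 31, 41, ∞}.
(a,b)_11: α=-2, u≡2; β=0, v≡9 (mod 11); (2|11)=-1, (9|11)=+1; sign (−1)^0·-1^0·+1^-2 = +1.
(a,b)_41: α=2, u≡7; β=1, v≡19 (mod 41); (7|41)=-1, (19|41)=-1; sign (−1)^0·-1^1·-1^2 = -1.
(a,b)_19: α=3, u≡2; β=1, v≡3 (mod 19); (2|19)=-1, (3|19)=-1; sign (−1)^1·-1^1·-1^3 = -1.
(a,b)_31: α=2, u≡29; β=0, v≡4 (mod 31); (29|31)=-1, (4|31)=+1; sign (−1)^0·-1^0·+1^2 = +1.
(a,b)_5: α=-2, u≡1; β=0, v≡4 (mod 5); (1|5)=+1, (4|5)=+1; sign (−1)^0·+1^0·+1^-2 = +1.
(a,b)_∞: sgn(-18734)=−, sgn(779)=+, so +1.
(a,b)_17: α=1, u≡12; β=0, v≡14 (mod 17); (12|17)=-1, (14|17)=-1; sign (−1)^0·-1^0·-1^1 = -1.
(a,b)_29: α=1, u≡14; β=0, v≡25 (mod 29); (14|29)=-1, (25|29)=+1; sign (−1)^0·-1^0·+1^1 = +1.
(a,b)_2: α=1, β=0; u≡1, v≡3 (mod 8); ε(u)ε(v)=0·1, αω(v)=1·1, βω(u)=0·0; sum ≡ 1  ⇒  -1.
|Ram(-18734, 779)| = 4, even; anisotropic at {2, 17, 19, 41}.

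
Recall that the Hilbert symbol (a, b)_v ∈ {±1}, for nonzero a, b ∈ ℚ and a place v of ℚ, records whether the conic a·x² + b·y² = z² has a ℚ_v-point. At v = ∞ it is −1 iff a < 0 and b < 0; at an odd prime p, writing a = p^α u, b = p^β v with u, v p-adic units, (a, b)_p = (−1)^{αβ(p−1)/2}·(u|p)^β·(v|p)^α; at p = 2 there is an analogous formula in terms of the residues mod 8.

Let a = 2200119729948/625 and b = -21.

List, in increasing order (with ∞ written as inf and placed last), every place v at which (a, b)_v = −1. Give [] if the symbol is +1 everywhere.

[2, 3, 7, 47]

Mod squares: a ≡ 25453743, b ≡ -21. Check v ∈ {∞, 2, 3, 5, 7, 17, 37, 41, 47}.
v=3: a=3^3·(≡2), b=3^1·(≡2) mod 3; (2|3)=-1, (2|3)=-1; (−1)^{3·1·1}·(-1)^1·(-1)^3 = -1.
v=7: a=7^5·(≡4), b=7^1·(≡4) mod 7; (4|7)=+1, (4|7)=+1; (−1)^{5·1·3}·(+1)^1·(+1)^5 = -1.
v=2: v_2(a)=2, v_2(b)=0; units ≡ 7, 3 (mod 8); ε·ε+αω+βω = 1·1+2·1+0·0 ≡ 1  ⇒  (a,b)_2 = -1.
v=37: a=37^1·(≡2), b=37^0·(≡16) mod 37; (2|37)=-1, (16|37)=+1; (−1)^{1·0·18}·(-1)^0·(+1)^1 = +1.
v=17: a=17^1·(≡9), b=17^0·(≡13) mod 17; (9|17)=+1, (13|17)=+1; (−1)^{1·0·8}·(+1)^0·(+1)^1 = +1.
v=5: a=5^-4·(≡3), b=5^0·(≡4) mod 5; (3|5)=-1, (4|5)=+1; (−1)^{-4·0·2}·(-1)^0·(+1)^-4 = +1.
v=41: a=41^1·(≡9), b=41^0·(≡20) mod 41; (9|41)=+1, (20|41)=+1; (−1)^{1·0·20}·(+1)^0·(+1)^1 = +1.
v=47: a=47^1·(≡31), b=47^0·(≡26) mod 47; (31|47)=-1, (26|47)=-1; (−1)^{1·0·23}·(-1)^0·(-1)^1 = -1.
v=∞: 25453743 > 0 and -21 < 0  ⇒  (a,b)_∞ = +1.
|Ram(25453743, -21)| = 4, even; anisotropic at {2, 3, 7, 47}.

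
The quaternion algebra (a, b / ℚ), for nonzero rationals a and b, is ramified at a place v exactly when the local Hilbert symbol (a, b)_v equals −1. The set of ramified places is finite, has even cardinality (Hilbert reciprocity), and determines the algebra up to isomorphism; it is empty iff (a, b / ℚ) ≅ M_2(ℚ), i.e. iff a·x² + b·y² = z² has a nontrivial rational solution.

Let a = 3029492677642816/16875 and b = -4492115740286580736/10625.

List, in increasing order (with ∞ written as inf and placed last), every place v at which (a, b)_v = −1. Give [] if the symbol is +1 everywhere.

(a, b) ≡ (374187, -782) mod (ℚ^×)²; places V = {2, 3, 5, 7, 11, 17, 23, 29, ∞}.
(a,b)_11: α=5, u≡9; β=8, v≡10 (mod 11); (9|11)=+1, (10|11)=-1; sign (−1)^0·+1^8·-1^5 = -1.
(a,b)_2: α=6, β=11; u≡3, v≡1 (mod 8); ε(u)ε(v)=1·0, αω(v)=6·0, βω(u)=11·1; sum ≡ 1  ⇒  -1.
(a,b)_29: α=1, u≡17; β=2, v≡24 (mod 29); (17|29)=-1, (24|29)=+1; sign (−1)^0·-1^2·+1^1 = +1.
(a,b)_∞: sgn(374187)=+, sgn(-782)=−, so +1.
(a,b)_17: α=1, u≡1; β=-1, v≡12 (mod 17); (1|17)=+1, (12|17)=-1; sign (−1)^0·+1^-1·-1^1 = -1.
(a,b)_5: α=-4, u≡3; β=-4, v≡2 (mod 5); (3|5)=-1, (2|5)=-1; sign (−1)^0·-1^-4·-1^-4 = +1.
(a,b)_23: α=3, u≡2; β=3, v≡12 (mod 23); (2|23)=+1, (12|23)=+1; sign (−1)^1·+1^3·+1^3 = -1.
(a,b)_7: α=2, u≡4; β=0, v≡1 (mod 7); (4|7)=+1, (1|7)=+1; sign (−1)^0·+1^0·+1^2 = +1.
(a,b)_3: α=-3, u≡1; β=0, v≡1 (mod 3); (1|3)=+1, (1|3)=+1; sign (−1)^0·+1^0·+1^-3 = +1.
|Ram(374187, -782)| = 4, even; anisotropic at {2, 11, 17, 23}.

[2, 11, 17, 23]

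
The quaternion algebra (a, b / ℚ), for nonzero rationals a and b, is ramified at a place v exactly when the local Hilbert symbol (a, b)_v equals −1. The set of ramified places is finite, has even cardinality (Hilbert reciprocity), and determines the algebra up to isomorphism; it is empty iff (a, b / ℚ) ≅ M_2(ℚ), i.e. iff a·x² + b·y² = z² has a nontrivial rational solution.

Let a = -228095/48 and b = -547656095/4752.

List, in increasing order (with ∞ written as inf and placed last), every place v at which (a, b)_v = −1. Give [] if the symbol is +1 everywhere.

[19, inf]

Mod squares: a ≡ -285, b ≡ -3135. Check v ∈ {∞, 2, 3, 5, 7, 11, 19}.
v=7: a=7^4·(≡4), b=7^8·(≡4) mod 7; (4|7)=+1, (4|7)=+1; (−1)^{4·8·3}·(+1)^8·(+1)^4 = +1.
v=19: a=19^1·(≡6), b=19^1·(≡1) mod 19; (6|19)=+1, (1|19)=+1; (−1)^{1·1·9}·(+1)^1·(+1)^1 = -1.
v=2: v_2(a)=-4, v_2(b)=-4; units ≡ 3, 1 (mod 8); ε·ε+αω+βω = 1·0+-4·0+-4·1 ≡ 0  ⇒  (a,b)_2 = +1.
v=11: a=11^0·(≡3), b=11^-1·(≡1) mod 11; (3|11)=+1, (1|11)=+1; (−1)^{0·-1·5}·(+1)^-1·(+1)^0 = +1.
v=5: a=5^1·(≡2), b=5^1·(≡3) mod 5; (2|5)=-1, (3|5)=-1; (−1)^{1·1·2}·(-1)^1·(-1)^1 = +1.
v=∞: -285 < 0 and -3135 < 0  ⇒  (a,b)_∞ = -1.
v=3: a=3^-1·(≡1), b=3^-3·(≡2) mod 3; (1|3)=+1, (2|3)=-1; (−1)^{-1·-3·1}·(+1)^-3·(-1)^-1 = +1.
|Ram(-285, -3135)| = 2, even; anisotropic at {19, ∞}.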